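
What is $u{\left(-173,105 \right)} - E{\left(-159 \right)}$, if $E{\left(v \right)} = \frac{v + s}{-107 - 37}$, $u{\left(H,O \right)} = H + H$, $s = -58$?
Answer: $- \frac{50041}{144} \approx -347.51$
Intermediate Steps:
$u{\left(H,O \right)} = 2 H$
$E{\left(v \right)} = \frac{29}{72} - \frac{v}{144}$ ($E{\left(v \right)} = \frac{v - 58}{-107 - 37} = \frac{-58 + v}{-144} = \left(-58 + v\right) \left(- \frac{1}{144}\right) = \frac{29}{72} - \frac{v}{144}$)
$u{\left(-173,105 \right)} - E{\left(-159 \right)} = 2 \left(-173\right) - \left(\frac{29}{72} - - \frac{53}{48}\right) = -346 - \left(\frac{29}{72} + \frac{53}{48}\right) = -346 - \frac{217}{144} = - \frac{50041}{144}$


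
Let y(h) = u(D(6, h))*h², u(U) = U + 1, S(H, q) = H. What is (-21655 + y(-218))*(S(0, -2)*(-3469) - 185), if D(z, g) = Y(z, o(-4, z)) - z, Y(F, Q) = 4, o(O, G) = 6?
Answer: 12798115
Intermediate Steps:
D(z, g) = 4 - z
u(U) = 1 + U
y(h) = -h² (y(h) = (1 + (4 - 1*6))*h² = (1 + (4 - 6))*h² = (1 - 2)*h² = -h²)
(-21655 + y(-218))*(S(0, -2)*(-3469) - 185) = (-21655 - 1*(-218)²)*(0*(-3469) - 185) = (-21655 - 1*47524)*(0 - 185) = (-21655 - 47524)*(-185) = -69179*(-185) = 12798115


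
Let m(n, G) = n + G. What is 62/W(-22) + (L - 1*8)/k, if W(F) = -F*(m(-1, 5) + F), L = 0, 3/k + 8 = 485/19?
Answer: -176413/3762 ≈ -46.893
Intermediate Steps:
m(n, G) = G + n
k = 19/111 (k = 3/(-8 + 485/19) = 3/(333/19) = 3*(19/333) = 19/111 ≈ 0.17117)
W(F) = -F*(4 + F) (W(F) = -F*((5 - 1) + F) = -F*(4 + F))
62/W(-22) + (L - 1*8)/k = 62/((-1*(-22)*(4 - 22))) + (0 - 1*8)/(19/111) = 62/((-1*(-22)*(-18))) + (0 - 8)*(111/19) = 62/(-396) - 8*111/19 = 62*(-1/396) - 888/19 = -31/198 - 888/19 = -176413/3762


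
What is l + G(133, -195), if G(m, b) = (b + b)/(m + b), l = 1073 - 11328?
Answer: -317710/31 ≈ -10249.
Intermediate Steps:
l = -10255
G(m, b) = 2*b/(b + m) (G(m, b) = (2*b)/(b + m) = 2*b/(b + m))
l + G(133, -195) = -10255 + 2*(-195)/(-195 + 133) = -10255 + 2*(-195)/(-62) = -10255 + 2*(-195)*(-1/62) = -10255 + 195/31 = -317710/31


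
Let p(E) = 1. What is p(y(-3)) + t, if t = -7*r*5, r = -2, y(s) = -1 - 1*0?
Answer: 71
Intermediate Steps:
y(s) = -1 (y(s) = -1 + 0 = -1)
t = 70 (t = -7*(-2)*5 = 14*5 = 70)
p(y(-3)) + t = 1 + 70 = 71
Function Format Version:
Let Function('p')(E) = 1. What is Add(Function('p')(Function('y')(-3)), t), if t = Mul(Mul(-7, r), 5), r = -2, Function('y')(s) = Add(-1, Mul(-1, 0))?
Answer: 71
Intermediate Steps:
Function('y')(s) = -1 (Function('y')(s) = Add(-1, 0) = -1)
t = 70 (t = Mul(Mul(-7, -2), 5) = Mul(14, 5) = 70)
Add(Function('p')(Function('y')(-3)), t) = Add(1, 70) = 71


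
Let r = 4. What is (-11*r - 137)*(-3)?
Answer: 543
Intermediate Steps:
(-11*r - 137)*(-3) = (-11*4 - 137)*(-3) = (-44 - 137)*(-3) = -181*(-3) = 543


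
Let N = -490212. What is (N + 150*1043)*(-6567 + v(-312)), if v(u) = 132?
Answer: 2147758470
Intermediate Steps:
(N + 150*1043)*(-6567 + v(-312)) = (-490212 + 150*1043)*(-6567 + 132) = (-490212 + 156450)*(-6435) = -333762*(-6435) = 2147758470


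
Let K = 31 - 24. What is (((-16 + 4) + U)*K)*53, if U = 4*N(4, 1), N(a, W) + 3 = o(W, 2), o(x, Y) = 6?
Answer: 0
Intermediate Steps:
N(a, W) = 3 (N(a, W) = -3 + 6 = 3)
U = 12 (U = 4*3 = 12)
K = 7
(((-16 + 4) + U)*K)*53 = (((-16 + 4) + 12)*7)*53 = ((-12 + 12)*7)*53 = (0*7)*53 = 0*53 = 0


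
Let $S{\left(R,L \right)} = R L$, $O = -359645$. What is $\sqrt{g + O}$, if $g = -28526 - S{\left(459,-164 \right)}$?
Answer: $i \sqrt{312895} \approx 559.37 i$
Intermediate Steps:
$S{\left(R,L \right)} = L R$
$g = 46750$ ($g = -28526 - \left(-164\right) 459 = -28526 - -75276 = -28526 + 75276 = 46750$)
$\sqrt{g + O} = \sqrt{46750 - 359645} = \sqrt{-312895} = i \sqrt{312895}$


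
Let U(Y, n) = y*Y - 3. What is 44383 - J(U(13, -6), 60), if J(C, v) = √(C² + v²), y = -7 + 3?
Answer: 44383 - 5*√265 ≈ 44302.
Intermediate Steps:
y = -4
U(Y, n) = -3 - 4*Y (U(Y, n) = -4*Y - 3 = -3 - 4*Y)
44383 - J(U(13, -6), 60) = 44383 - √((-3 - 4*13)² + 60²) = 44383 - √((-3 - 52)² + 3600) = 44383 - √((-55)² + 3600) = 44383 - √(3025 + 3600) = 44383 - √6625 = 44383 - 5*√265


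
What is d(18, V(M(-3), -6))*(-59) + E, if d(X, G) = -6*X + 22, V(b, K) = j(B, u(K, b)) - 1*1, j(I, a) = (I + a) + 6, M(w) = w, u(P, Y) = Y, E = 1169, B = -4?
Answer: 6243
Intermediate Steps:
j(I, a) = 6 + I + a
V(b, K) = 1 + b (V(b, K) = (6 - 4 + b) - 1*1 = (2 + b) - 1 = 1 + b)
d(X, G) = 22 - 6*X
d(18, V(M(-3), -6))*(-59) + E = (22 - 6*18)*(-59) + 1169 = (22 - 108)*(-59) + 1169 = -86*(-59) + 1169 = 5074 + 1169 = 6243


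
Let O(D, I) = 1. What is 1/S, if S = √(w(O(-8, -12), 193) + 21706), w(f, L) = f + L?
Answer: √219/2190 ≈ 0.0067574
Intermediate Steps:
w(f, L) = L + f
S = 10*√219 (S = √((193 + 1) + 21706) = √(194 + 21706) = √21900 = 10*√219 ≈ 147.99)
1/S = 1/(10*√219) = √219/2190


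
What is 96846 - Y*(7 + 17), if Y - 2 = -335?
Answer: 104838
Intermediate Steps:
Y = -333 (Y = 2 - 335 = -333)
96846 - Y*(7 + 17) = 96846 - (-333)*(7 + 17) = 96846 - (-333)*24 = 96846 - 1*(-7992) = 96846 + 7992 = 104838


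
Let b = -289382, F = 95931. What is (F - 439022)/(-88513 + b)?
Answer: 49013/53985 ≈ 0.90790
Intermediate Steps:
(F - 439022)/(-88513 + b) = (95931 - 439022)/(-88513 - 289382) = -343091/(-377895) = -343091*(-1/377895) = 49013/53985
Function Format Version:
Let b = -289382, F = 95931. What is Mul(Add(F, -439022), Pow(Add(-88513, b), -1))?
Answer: Rational(49013, 53985) ≈ 0.90790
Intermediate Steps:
Mul(Add(F, -439022), Pow(Add(-88513, b), -1)) = Mul(Add(95931, -439022), Pow(Add(-88513, -289382), -1)) = Mul(-343091, Pow(-377895, -1)) = Mul(-343091, Rational(-1, 377895)) = Rational(49013, 53985)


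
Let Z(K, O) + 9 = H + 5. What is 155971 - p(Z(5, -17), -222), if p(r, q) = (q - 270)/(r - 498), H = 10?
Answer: 155970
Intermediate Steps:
Z(K, O) = 6 (Z(K, O) = -9 + (10 + 5) = -9 + 15 = 6)
p(r, q) = (-270 + q)/(-498 + r)
155971 - p(Z(5, -17), -222) = 155971 - (-270 - 222)/(-498 + 6) = 155971 - (-492)/(-492) = 155971 - (-1)*(-492)/492 = 155971 - 1*1 = 155971 - 1 = 155970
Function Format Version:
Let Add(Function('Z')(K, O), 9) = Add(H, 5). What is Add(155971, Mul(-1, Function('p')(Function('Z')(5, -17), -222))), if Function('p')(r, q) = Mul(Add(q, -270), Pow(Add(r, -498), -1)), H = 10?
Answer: 155970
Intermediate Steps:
Function('Z')(K, O) = 6 (Function('Z')(K, O) = Add(-9, Add(10, 5)) = Add(-9, 15) = 6)
Function('p')(r, q) = Mul(Pow(Add(-498, r), -1), Add(-270, q)) (Function('p')(r, q) = Mul(Add(-270, q), Pow(Add(-498, r), -1)) = Mul(Pow(Add(-498, r), -1), Add(-270, q)))
Add(155971, Mul(-1, Function('p')(Function('Z')(5, -17), -222))) = Add(155971, Mul(-1, Mul(Pow(Add(-498, 6), -1), Add(-270, -222)))) = Add(155971, Mul(-1, Mul(Pow(-492, -1), -492))) = Add(155971, Mul(-1, Mul(Rational(-1, 492), -492))) = Add(155971, Mul(-1, 1)) = Add(155971, -1) = 155970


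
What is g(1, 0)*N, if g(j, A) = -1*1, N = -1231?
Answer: 1231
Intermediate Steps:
g(j, A) = -1
g(1, 0)*N = -1*(-1231) = 1231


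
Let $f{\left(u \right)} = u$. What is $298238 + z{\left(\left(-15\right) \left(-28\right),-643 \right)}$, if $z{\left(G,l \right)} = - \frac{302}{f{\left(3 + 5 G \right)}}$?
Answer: $\frac{627194212}{2103} \approx 2.9824 \cdot 10^{5}$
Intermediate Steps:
$z{\left(G,l \right)} = - \frac{302}{3 + 5 G}$
$298238 + z{\left(\left(-15\right) \left(-28\right),-643 \right)} = 298238 - \frac{302}{3 + 5 \left(\left(-15\right) \left(-28\right)\right)} = 298238 - \frac{302}{3 + 5 \cdot 420} = 298238 - \frac{302}{3 + 2100} = 298238 - \frac{302}{2103} = \frac{627194212}{2103}$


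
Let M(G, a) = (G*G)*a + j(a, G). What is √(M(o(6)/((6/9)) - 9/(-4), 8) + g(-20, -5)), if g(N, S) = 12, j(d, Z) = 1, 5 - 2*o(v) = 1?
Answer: √934/2 ≈ 15.281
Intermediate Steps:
o(v) = 2 (o(v) = 5/2 - ½*1 = 5/2 - ½ = 2)
M(G, a) = 1 + a*G² (M(G, a) = (G*G)*a + 1 = G²*a + 1 = a*G² + 1 = 1 + a*G²)
√(M(o(6)/((6/9)) - 9/(-4), 8) + g(-20, -5)) = √((1 + 8*(2/((6/9)) - 9/(-4))²) + 12) = √((1 + 8*(2/((6*(⅑))) - 9*(-¼))²) + 12) = √((1 + 8*(2/(⅔) + 9/4)²) + 12) = √((1 + 8*(2*(3/2) + 9/4)²) + 12) = √((1 + 8*(3 + 9/4)²) + 12) = √((1 + 8*(21/4)²) + 12) = √((1 + 8*(441/16)) + 12) = √((1 + 441/2) + 12) = √(443/2 + 12) = √(467/2) = √934/2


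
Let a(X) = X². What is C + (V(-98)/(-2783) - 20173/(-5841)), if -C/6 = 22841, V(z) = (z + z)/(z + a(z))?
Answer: -19644224153471/143343981 ≈ -1.3704e+5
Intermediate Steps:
V(z) = 2*z/(z + z²) (V(z) = (z + z)/(z + z²) = (2*z)/(z + z²) = 2*z/(z + z²))
C = -137046 (C = -6*22841 = -137046)
C + (V(-98)/(-2783) - 20173/(-5841)) = -137046 + ((2/(1 - 98))/(-2783) - 20173/(-5841)) = -137046 + ((2/(-97))*(-1/2783) - 20173*(-1/5841)) = -137046 + ((2*(-1/97))*(-1/2783) + 20173/5841) = -137046 + (-2/97*(-1/2783) + 20173/5841) = -137046 + (2/269951 + 20173/5841) = -137046 + 495066655/143343981 = -19644224153471/143343981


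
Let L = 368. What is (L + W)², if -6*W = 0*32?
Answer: 135424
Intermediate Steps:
W = 0 (W = -0*32 = -⅙*0 = 0)
(L + W)² = (368 + 0)² = 368² = 135424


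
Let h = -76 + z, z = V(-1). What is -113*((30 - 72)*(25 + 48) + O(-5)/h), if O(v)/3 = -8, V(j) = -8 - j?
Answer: 28753302/83 ≈ 3.4643e+5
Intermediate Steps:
z = -7 (z = -8 - 1*(-1) = -8 + 1 = -7)
O(v) = -24 (O(v) = 3*(-8) = -24)
h = -83 (h = -76 - 7 = -83)
-113*((30 - 72)*(25 + 48) + O(-5)/h) = -113*((30 - 72)*(25 + 48) - 24/(-83)) = -113*(-42*73 - 24*(-1/83)) = -113*(-3066 + 24/83) = -113*(-254454/83) = 28753302/83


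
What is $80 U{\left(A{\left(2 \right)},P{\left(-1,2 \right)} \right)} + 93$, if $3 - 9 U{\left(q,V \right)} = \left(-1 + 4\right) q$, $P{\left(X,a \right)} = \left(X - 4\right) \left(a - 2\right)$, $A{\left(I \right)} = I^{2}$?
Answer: $13$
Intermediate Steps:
$P{\left(X,a \right)} = \left(-4 + X\right) \left(-2 + a\right)$
$U{\left(q,V \right)} = \frac{1}{3} - \frac{q}{3}$ ($U{\left(q,V \right)} = \frac{1}{3} - \frac{\left(-1 + 4\right) q}{9} = \frac{1}{3} - \frac{3 q}{9} = \frac{1}{3} - \frac{q}{3}$)
$80 U{\left(A{\left(2 \right)},P{\left(-1,2 \right)} \right)} + 93 = 80 \left(\frac{1}{3} - \frac{2^{2}}{3}\right) + 93 = 80 \left(\frac{1}{3} - \frac{4}{3}\right) + 93 = 80 \left(-1\right) + 93 = -80 + 93 = 13$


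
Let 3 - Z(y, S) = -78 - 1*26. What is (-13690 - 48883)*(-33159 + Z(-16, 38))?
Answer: 2068162796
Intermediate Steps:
Z(y, S) = 107 (Z(y, S) = 3 - (-78 - 1*26) = 3 - (-78 - 26) = 3 - 1*(-104) = 3 + 104 = 107)
(-13690 - 48883)*(-33159 + Z(-16, 38)) = (-13690 - 48883)*(-33159 + 107) = -62573*(-33052) = 2068162796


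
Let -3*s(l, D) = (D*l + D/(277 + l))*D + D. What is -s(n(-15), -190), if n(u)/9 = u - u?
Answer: -5510/277 ≈ -19.892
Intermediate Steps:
n(u) = 0 (n(u) = 9*(u - u) = 9*0 = 0)
s(l, D) = -D/3 - D*(D*l + D/(277 + l))/3 (s(l, D) = -((D*l + D/(277 + l))*D + D)/3 = -(D*(D*l + D/(277 + l)) + D)/3 = -(D + D*(D*l + D/(277 + l)))/3 = -D/3 - D*(D*l + D/(277 + l))/3)
-s(n(-15), -190) = -(-1)*(-190)*(277 - 190 + 0 - 190*0**2 + 277*(-190)*0)/(831 + 3*0) = -(-1)*(-190)*(277 - 190 + 0 - 190*0 + 0)/(831 + 0) = -(-1)*(-190)*(277 - 190 + 0 + 0 + 0)/831 = -(-1)*(-190)*87/831 = -1*5510/277 = -5510/277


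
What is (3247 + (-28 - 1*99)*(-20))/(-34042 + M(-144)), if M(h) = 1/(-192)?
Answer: -1111104/6536065 ≈ -0.17000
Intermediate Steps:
M(h) = -1/192
(3247 + (-28 - 1*99)*(-20))/(-34042 + M(-144)) = (3247 + (-28 - 1*99)*(-20))/(-34042 - 1/192) = (3247 + (-28 - 99)*(-20))/(-6536065/192) = (3247 - 127*(-20))*(-192/6536065) = (3247 + 2540)*(-192/6536065) = 5787*(-192/6536065) = -1111104/6536065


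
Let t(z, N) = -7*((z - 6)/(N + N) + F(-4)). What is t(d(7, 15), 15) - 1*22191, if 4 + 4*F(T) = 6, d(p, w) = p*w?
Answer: -111088/5 ≈ -22218.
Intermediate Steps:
F(T) = ½ (F(T) = -1 + (¼)*6 = -1 + 3/2 = ½)
t(z, N) = -7/2 - 7*(-6 + z)/(2*N) (t(z, N) = -7*((z - 6)/(N + N) + ½) = -7*((-6 + z)/((2*N)) + ½) = -7*((-6 + z)*(1/(2*N)) + ½) = -7*((-6 + z)/(2*N) + ½) = -7*(½ + (-6 + z)/(2*N)) = -7/2 - 7*(-6 + z)/(2*N))
t(d(7, 15), 15) - 1*22191 = (7/2)*(6 - 1*15 - 7*15)/15 - 1*22191 = (7/2)*(1/15)*(6 - 15 - 1*105) - 22191 = (7/2)*(1/15)*(6 - 15 - 105) - 22191 = (7/2)*(1/15)*(-114) - 22191 = -133/5 - 22191 = -111088/5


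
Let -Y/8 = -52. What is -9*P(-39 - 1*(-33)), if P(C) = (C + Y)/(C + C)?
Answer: 615/2 ≈ 307.50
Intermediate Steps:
Y = 416 (Y = -8*(-52) = 416)
P(C) = (416 + C)/(2*C) (P(C) = (C + 416)/(C + C) = (416 + C)/((2*C)) = (416 + C)*(1/(2*C)) = (416 + C)/(2*C))
-9*P(-39 - 1*(-33)) = -9*(416 + (-39 - 1*(-33)))/(2*(-39 - 1*(-33))) = -9*(416 + (-39 + 33))/(2*(-39 + 33)) = -9*(416 - 6)/(2*(-6)) = -9*(-1)*410/(2*6) = -9*(-205/6) = 615/2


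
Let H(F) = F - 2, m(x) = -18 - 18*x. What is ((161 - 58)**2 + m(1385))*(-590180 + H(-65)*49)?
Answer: 8509665957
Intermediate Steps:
H(F) = -2 + F
((161 - 58)**2 + m(1385))*(-590180 + H(-65)*49) = ((161 - 58)**2 + (-18 - 18*1385))*(-590180 + (-2 - 65)*49) = (103**2 + (-18 - 24930))*(-590180 - 67*49) = (10609 - 24948)*(-590180 - 3283) = -14339*(-593463) = 8509665957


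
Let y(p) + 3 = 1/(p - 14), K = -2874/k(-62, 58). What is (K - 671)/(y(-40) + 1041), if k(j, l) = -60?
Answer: -168237/280255 ≈ -0.60030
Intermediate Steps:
K = 479/10 (K = -2874/(-60) = -2874*(-1/60) = 479/10 ≈ 47.900)
y(p) = -3 + 1/(-14 + p) (y(p) = -3 + 1/(p - 14) = -3 + 1/(-14 + p))
(K - 671)/(y(-40) + 1041) = (479/10 - 671)/((43 - 3*(-40))/(-14 - 40) + 1041) = -6231/(10*((43 + 120)/(-54) + 1041)) = -6231/(10*(-1/54*163 + 1041)) = -6231/(10*(-163/54 + 1041)) = -6231/(10*56051/54) = -6231/10*54/56051 = -168237/280255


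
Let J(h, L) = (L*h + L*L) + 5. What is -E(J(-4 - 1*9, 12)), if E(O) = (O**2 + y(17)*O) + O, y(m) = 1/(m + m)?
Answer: -1421/34 ≈ -41.794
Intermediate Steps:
J(h, L) = 5 + L**2 + L*h (J(h, L) = (L*h + L**2) + 5 = (L**2 + L*h) + 5 = 5 + L**2 + L*h)
y(m) = 1/(2*m)
E(O) = O**2 + 35*O/34 (E(O) = (O**2 + ((1/2)/17)*O) + O = (O**2 + ((1/2)*(1/17))*O) + O = (O**2 + O/34) + O = O**2 + 35*O/34)
-E(J(-4 - 1*9, 12)) = -(5 + 12**2 + 12*(-4 - 1*9))*(35 + 34*(5 + 12**2 + 12*(-4 - 1*9)))/34 = -(5 + 144 + 12*(-4 - 9))*(35 + 34*(5 + 144 + 12*(-4 - 9)))/34 = -(5 + 144 + 12*(-13))*(35 + 34*(5 + 144 + 12*(-13)))/34 = -(5 + 144 - 156)*(35 + 34*(5 + 144 - 156))/34 = -(-7)*(35 + 34*(-7))/34 = -(-7)*(35 - 238)/34 = -(-7)*(-203)/34 = -1*1421/34 = -1421/34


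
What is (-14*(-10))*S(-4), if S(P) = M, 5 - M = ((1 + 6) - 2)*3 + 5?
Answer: -2100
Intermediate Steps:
M = -15 (M = 5 - (((1 + 6) - 2)*3 + 5) = 5 - ((7 - 2)*3 + 5) = 5 - (5*3 + 5) = 5 - (15 + 5) = 5 - 1*20 = 5 - 20 = -15)
S(P) = -15
(-14*(-10))*S(-4) = -14*(-10)*(-15) = 140*(-15) = -2100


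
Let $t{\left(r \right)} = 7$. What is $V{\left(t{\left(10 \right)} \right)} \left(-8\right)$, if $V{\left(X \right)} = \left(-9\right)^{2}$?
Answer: $-648$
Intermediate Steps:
$V{\left(X \right)} = 81$
$V{\left(t{\left(10 \right)} \right)} \left(-8\right) = 81 \left(-8\right) = -648$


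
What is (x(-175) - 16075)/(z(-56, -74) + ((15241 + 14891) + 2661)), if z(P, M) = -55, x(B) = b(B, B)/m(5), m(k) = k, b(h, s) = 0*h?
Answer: -16075/32738 ≈ -0.49102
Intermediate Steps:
b(h, s) = 0
x(B) = 0 (x(B) = 0/5 = 0*(1/5) = 0)
(x(-175) - 16075)/(z(-56, -74) + ((15241 + 14891) + 2661)) = (0 - 16075)/(-55 + ((15241 + 14891) + 2661)) = -16075/(-55 + (30132 + 2661)) = -16075/(-55 + 32793) = -16075/32738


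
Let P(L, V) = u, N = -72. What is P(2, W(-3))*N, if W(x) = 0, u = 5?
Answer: -360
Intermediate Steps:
P(L, V) = 5
P(2, W(-3))*N = 5*(-72) = -360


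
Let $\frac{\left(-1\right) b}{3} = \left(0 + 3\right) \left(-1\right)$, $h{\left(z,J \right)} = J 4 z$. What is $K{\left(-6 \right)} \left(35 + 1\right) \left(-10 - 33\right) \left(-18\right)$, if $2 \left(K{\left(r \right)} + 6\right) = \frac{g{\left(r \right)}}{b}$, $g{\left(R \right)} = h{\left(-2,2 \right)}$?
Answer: $-191952$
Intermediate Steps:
$h{\left(z,J \right)} = 4 J z$
$b = 9$ ($b = - 3 \left(0 + 3\right) \left(-1\right) = - 3 \cdot 3 \left(-1\right) = \left(-3\right) \left(-3\right) = 9$)
$g{\left(R \right)} = -16$ ($g{\left(R \right)} = 4 \cdot 2 \left(-2\right) = -16$)
$K{\left(r \right)} = - \frac{62}{9}$ ($K{\left(r \right)} = -6 + \frac{\left(-16\right) \frac{1}{9}}{2} = -6 + \frac{1}{2} \left(- \frac{16}{9}\right) = -6 - \frac{8}{9} = - \frac{62}{9}$)
$K{\left(-6 \right)} \left(35 + 1\right) \left(-10 - 33\right) \left(-18\right) = - \frac{62 \left(35 + 1\right) \left(-10 - 33\right)}{9} \left(-18\right) = - \frac{62 \cdot 36 \left(-43\right)}{9} \left(-18\right) = \left(- \frac{62}{9}\right) \left(-1548\right) \left(-18\right) = 10664 \left(-18\right) = -191952$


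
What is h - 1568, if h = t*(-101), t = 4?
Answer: -1972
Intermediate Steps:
h = -404 (h = 4*(-101) = -404)
h - 1568 = -404 - 1568 = -1972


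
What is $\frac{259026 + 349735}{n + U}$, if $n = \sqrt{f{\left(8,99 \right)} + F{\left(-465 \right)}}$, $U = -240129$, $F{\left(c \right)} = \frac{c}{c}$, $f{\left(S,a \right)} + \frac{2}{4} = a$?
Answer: $- \frac{292362340338}{115323873083} - \frac{608761 \sqrt{398}}{115323873083} \approx -2.5352$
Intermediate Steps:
$f{\left(S,a \right)} = - \frac{1}{2} + a$
$F{\left(c \right)} = 1$
$n = \frac{\sqrt{398}}{2}$ ($n = \sqrt{\left(- \frac{1}{2} + 99\right) + 1} = \sqrt{\frac{197}{2} + 1} = \sqrt{\frac{199}{2}} = \frac{\sqrt{398}}{2} \approx 9.975$)
$\frac{259026 + 349735}{n + U} = \frac{259026 + 349735}{\frac{\sqrt{398}}{2} - 240129} = \frac{608761}{-240129 + \frac{\sqrt{398}}{2}}$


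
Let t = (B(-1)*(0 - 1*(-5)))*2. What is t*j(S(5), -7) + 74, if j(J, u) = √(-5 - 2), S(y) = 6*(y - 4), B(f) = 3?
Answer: 74 + 30*I*√7 ≈ 74.0 + 79.373*I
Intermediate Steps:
S(y) = -24 + 6*y (S(y) = 6*(-4 + y) = -24 + 6*y)
j(J, u) = I*√7 (j(J, u) = √(-7) = I*√7)
t = 30 (t = (3*(0 - 1*(-5)))*2 = (3*(0 + 5))*2 = (3*5)*2 = 15*2 = 30)
t*j(S(5), -7) + 74 = 30*(I*√7) + 74 = 30*I*√7 + 74 = 74 + 30*I*√7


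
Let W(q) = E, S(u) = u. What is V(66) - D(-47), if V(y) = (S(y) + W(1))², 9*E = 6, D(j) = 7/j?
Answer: 1880063/423 ≈ 4444.6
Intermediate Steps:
E = ⅔ (E = (⅑)*6 = ⅔ ≈ 0.66667)
W(q) = ⅔
V(y) = (⅔ + y)² (V(y) = (y + ⅔)² = (⅔ + y)²)
V(66) - D(-47) = (2 + 3*66)²/9 - 7/(-47) = (2 + 198)²/9 - 7*(-1)/47 = (⅑)*200² - 1*(-7/47) = (⅑)*40000 + 7/47 = 40000/9 + 7/47 = 1880063/423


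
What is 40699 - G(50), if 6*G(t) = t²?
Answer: 120847/3 ≈ 40282.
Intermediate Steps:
G(t) = t²/6
40699 - G(50) = 40699 - 50²/6 = 40699 - 2500/6 = 40699 - 1*1250/3 = 40699 - 1250/3 = 120847/3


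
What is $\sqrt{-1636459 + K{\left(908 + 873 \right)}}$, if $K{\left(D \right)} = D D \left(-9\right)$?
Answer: $2 i \sqrt{7546027} \approx 5494.0 i$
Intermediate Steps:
$K{\left(D \right)} = - 9 D^{2}$ ($K{\left(D \right)} = D^{2} \left(-9\right) = - 9 D^{2}$)
$\sqrt{-1636459 + K{\left(908 + 873 \right)}} = \sqrt{-1636459 - 9 \left(908 + 873\right)^{2}} = \sqrt{-1636459 - 9 \cdot 1781^{2}} = \sqrt{-1636459 - 28547649} = \sqrt{-30184108} = 2 i \sqrt{7546027}$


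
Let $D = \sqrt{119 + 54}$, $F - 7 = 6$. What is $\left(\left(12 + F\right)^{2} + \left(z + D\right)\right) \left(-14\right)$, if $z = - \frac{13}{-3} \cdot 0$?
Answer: $-8750 - 14 \sqrt{173} \approx -8934.1$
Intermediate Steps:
$F = 13$ ($F = 7 + 6 = 13$)
$D = \sqrt{173} \approx 13.153$
$z = 0$ ($z = \left(-13\right) \left(- \frac{1}{3}\right) 0 = \frac{13}{3} \cdot 0 = 0$)
$\left(\left(12 + F\right)^{2} + \left(z + D\right)\right) \left(-14\right) = \left(\left(12 + 13\right)^{2} + \left(0 + \sqrt{173}\right)\right) \left(-14\right) = \left(25^{2} + \sqrt{173}\right) \left(-14\right) = \left(625 + \sqrt{173}\right) \left(-14\right) = -8750 - 14 \sqrt{173}$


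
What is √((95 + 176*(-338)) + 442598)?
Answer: √383205 ≈ 619.04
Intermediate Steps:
√((95 + 176*(-338)) + 442598) = √((95 - 59488) + 442598) = √(-59393 + 442598) = √383205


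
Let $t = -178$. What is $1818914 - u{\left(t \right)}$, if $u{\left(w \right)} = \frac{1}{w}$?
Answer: $\frac{323766693}{178} \approx 1.8189 \cdot 10^{6}$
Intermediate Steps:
$1818914 - u{\left(t \right)} = 1818914 - \frac{1}{-178} = 1818914 - - \frac{1}{178} = 1818914 + \frac{1}{178} = \frac{323766693}{178}$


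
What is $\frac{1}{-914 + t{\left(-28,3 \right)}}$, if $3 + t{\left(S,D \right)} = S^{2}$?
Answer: $- \frac{1}{133} \approx -0.0075188$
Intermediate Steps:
$t{\left(S,D \right)} = -3 + S^{2}$
$\frac{1}{-914 + t{\left(-28,3 \right)}} = \frac{1}{-914 - \left(3 - \left(-28\right)^{2}\right)} = \frac{1}{-914 + \left(-3 + 784\right)} = \frac{1}{-914 + 781} = \frac{1}{-133} = - \frac{1}{133}$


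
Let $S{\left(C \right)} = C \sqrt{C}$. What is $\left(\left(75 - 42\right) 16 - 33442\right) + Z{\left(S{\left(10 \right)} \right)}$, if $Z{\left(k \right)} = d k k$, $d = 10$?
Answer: $-22914$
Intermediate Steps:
$S{\left(C \right)} = C^{\frac{3}{2}}$
$Z{\left(k \right)} = 10 k^{2}$ ($Z{\left(k \right)} = 10 k k = 10 k^{2}$)
$\left(\left(75 - 42\right) 16 - 33442\right) + Z{\left(S{\left(10 \right)} \right)} = \left(\left(75 - 42\right) 16 - 33442\right) + 10 \left(10^{\frac{3}{2}}\right)^{2} = \left(33 \cdot 16 - 33442\right) + 10 \left(10 \sqrt{10}\right)^{2} = \left(528 - 33442\right) + 10 \cdot 1000 = -32914 + 10000 = -22914$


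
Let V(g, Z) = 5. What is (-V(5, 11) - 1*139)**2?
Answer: 20736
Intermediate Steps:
(-V(5, 11) - 1*139)**2 = (-1*5 - 1*139)**2 = (-5 - 139)**2 = (-144)**2 = 20736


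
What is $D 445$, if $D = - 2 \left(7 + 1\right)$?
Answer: $-7120$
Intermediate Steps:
$D = -16$ ($D = \left(-2\right) 8 = -16$)
$D 445 = \left(-16\right) 445 = -7120$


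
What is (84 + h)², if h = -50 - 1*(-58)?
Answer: 8464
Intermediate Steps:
h = 8 (h = -50 + 58 = 8)
(84 + h)² = (84 + 8)² = 92² = 8464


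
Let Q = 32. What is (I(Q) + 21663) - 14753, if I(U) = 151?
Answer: 7061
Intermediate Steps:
(I(Q) + 21663) - 14753 = (151 + 21663) - 14753 = 21814 - 14753 = 7061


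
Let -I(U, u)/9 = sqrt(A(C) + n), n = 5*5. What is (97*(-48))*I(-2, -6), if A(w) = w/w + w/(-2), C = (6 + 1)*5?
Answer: 20952*sqrt(34) ≈ 1.2217e+5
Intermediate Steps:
C = 35 (C = 7*5 = 35)
A(w) = 1 - w/2 (A(w) = 1 + w*(-1/2) = 1 - w/2)
n = 25
I(U, u) = -9*sqrt(34)/2 (I(U, u) = -9*sqrt((1 - 1/2*35) + 25) = -9*sqrt((1 - 35/2) + 25) = -9*sqrt(-33/2 + 25) = -9*sqrt(34)/2)
(97*(-48))*I(-2, -6) = (97*(-48))*(-9*sqrt(34)/2) = -(-20952)*sqrt(34) = 20952*sqrt(34)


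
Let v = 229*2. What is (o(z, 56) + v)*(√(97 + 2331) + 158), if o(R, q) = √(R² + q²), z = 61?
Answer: 2*(79 + √607)*(458 + √6857) ≈ 1.1210e+5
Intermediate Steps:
v = 458
(o(z, 56) + v)*(√(97 + 2331) + 158) = (√(61² + 56²) + 458)*(√(97 + 2331) + 158) = (√(3721 + 3136) + 458)*(√2428 + 158) = (√6857 + 458)*(2*√607 + 158) = (458 + √6857)*(158 + 2*√607) = (158 + 2*√607)*(458 + √6857)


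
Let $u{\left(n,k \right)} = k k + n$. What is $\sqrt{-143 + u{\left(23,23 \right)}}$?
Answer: $\sqrt{409} \approx 20.224$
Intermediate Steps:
$u{\left(n,k \right)} = n + k^{2}$ ($u{\left(n,k \right)} = k^{2} + n = n + k^{2}$)
$\sqrt{-143 + u{\left(23,23 \right)}} = \sqrt{-143 + \left(23 + 23^{2}\right)} = \sqrt{-143 + \left(23 + 529\right)} = \sqrt{-143 + 552} = \sqrt{409}$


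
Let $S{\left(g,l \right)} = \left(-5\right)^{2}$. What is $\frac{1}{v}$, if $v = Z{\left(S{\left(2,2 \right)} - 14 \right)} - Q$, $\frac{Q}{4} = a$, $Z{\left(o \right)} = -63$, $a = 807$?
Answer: $- \frac{1}{3291} \approx -0.00030386$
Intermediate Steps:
$S{\left(g,l \right)} = 25$
$Q = 3228$ ($Q = 4 \cdot 807 = 3228$)
$v = -3291$ ($v = -63 - 3228 = -3291$)
$\frac{1}{v} = \frac{1}{-3291} = - \frac{1}{3291}$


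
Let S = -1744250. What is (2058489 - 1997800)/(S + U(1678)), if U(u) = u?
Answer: -60689/1742572 ≈ -0.034827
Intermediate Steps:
(2058489 - 1997800)/(S + U(1678)) = (2058489 - 1997800)/(-1744250 + 1678) = 60689/(-1742572) = 60689*(-1/1742572) = -60689/1742572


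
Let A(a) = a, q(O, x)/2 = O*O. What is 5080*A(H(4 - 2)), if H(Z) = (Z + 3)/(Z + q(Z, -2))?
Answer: 2540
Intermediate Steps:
q(O, x) = 2*O**2 (q(O, x) = 2*(O*O) = 2*O**2)
H(Z) = (3 + Z)/(Z + 2*Z**2) (H(Z) = (Z + 3)/(Z + 2*Z**2) = (3 + Z)/(Z + 2*Z**2))
5080*A(H(4 - 2)) = 5080*((3 + (4 - 2))/((4 - 2)*(1 + 2*(4 - 2)))) = 5080*((3 + 2)/(2*(1 + 2*2))) = 5080*((1/2)*5/(1 + 4)) = 5080*((1/2)*5/5) = 5080*((1/2)*(1/5)*5) = 5080*(1/2) = 2540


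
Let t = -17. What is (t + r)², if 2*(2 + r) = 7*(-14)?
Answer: 4624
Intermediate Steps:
r = -51 (r = -2 + (7*(-14))/2 = -2 + (½)*(-98) = -2 - 49 = -51)
(t + r)² = (-17 - 51)² = (-68)² = 4624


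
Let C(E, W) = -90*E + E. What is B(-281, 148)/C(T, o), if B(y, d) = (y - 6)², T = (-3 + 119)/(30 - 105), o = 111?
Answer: 6177675/10324 ≈ 598.38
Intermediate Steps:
T = -116/75 (T = 116/(-75) = 116*(-1/75) = -116/75 ≈ -1.5467)
B(y, d) = (-6 + y)²
C(E, W) = -89*E
B(-281, 148)/C(T, o) = (-6 - 281)²/((-89*(-116/75))) = (-287)²/(10324/75) = 82369*(75/10324) = 6177675/10324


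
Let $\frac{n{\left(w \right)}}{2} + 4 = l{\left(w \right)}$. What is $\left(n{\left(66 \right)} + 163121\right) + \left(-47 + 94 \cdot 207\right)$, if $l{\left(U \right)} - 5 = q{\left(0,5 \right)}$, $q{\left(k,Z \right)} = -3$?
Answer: $182528$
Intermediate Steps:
$l{\left(U \right)} = 2$ ($l{\left(U \right)} = 5 - 3 = 2$)
$n{\left(w \right)} = -4$ ($n{\left(w \right)} = -8 + 2 \cdot 2 = -8 + 4 = -4$)
$\left(n{\left(66 \right)} + 163121\right) + \left(-47 + 94 \cdot 207\right) = \left(-4 + 163121\right) + \left(-47 + 94 \cdot 207\right) = 163117 + \left(-47 + 19458\right) = 163117 + 19411 = 182528$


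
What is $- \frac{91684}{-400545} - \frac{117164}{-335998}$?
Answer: $\frac{38867547506}{67291159455} \approx 0.5776$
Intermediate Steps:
$- \frac{91684}{-400545} - \frac{117164}{-335998} = \left(-91684\right) \left(- \frac{1}{400545}\right) - - \frac{58582}{167999} = \frac{91684}{400545} + \frac{58582}{167999} = \frac{38867547506}{67291159455}$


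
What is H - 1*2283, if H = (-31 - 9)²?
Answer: -683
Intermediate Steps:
H = 1600 (H = (-40)² = 1600)
H - 1*2283 = 1600 - 1*2283 = 1600 - 2283 = -683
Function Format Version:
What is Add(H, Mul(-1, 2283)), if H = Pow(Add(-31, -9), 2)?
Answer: -683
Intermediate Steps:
H = 1600 (H = Pow(-40, 2) = 1600)
Add(H, Mul(-1, 2283)) = Add(1600, Mul(-1, 2283)) = Add(1600, -2283) = -683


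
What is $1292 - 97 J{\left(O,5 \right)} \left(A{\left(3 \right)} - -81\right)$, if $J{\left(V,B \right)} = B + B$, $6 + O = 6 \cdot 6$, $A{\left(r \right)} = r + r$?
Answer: $-83098$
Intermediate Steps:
$A{\left(r \right)} = 2 r$
$O = 30$ ($O = -6 + 6 \cdot 6 = -6 + 36 = 30$)
$J{\left(V,B \right)} = 2 B$
$1292 - 97 J{\left(O,5 \right)} \left(A{\left(3 \right)} - -81\right) = 1292 - 97 \cdot 2 \cdot 5 \left(2 \cdot 3 - -81\right) = 1292 - 97 \cdot 10 \left(6 + 81\right) = 1292 - 97 \cdot 10 \cdot 87 = 1292 - 84390 = -83098$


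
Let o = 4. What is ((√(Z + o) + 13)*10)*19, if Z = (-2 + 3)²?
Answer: 2470 + 190*√5 ≈ 2894.9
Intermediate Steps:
Z = 1 (Z = 1² = 1)
((√(Z + o) + 13)*10)*19 = ((√(1 + 4) + 13)*10)*19 = ((√5 + 13)*10)*19 = ((13 + √5)*10)*19 = (130 + 10*√5)*19 = 2470 + 190*√5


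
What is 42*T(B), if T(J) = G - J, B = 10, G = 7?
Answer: -126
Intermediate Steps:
T(J) = 7 - J
42*T(B) = 42*(7 - 1*10) = 42*(7 - 10) = 42*(-3) = -126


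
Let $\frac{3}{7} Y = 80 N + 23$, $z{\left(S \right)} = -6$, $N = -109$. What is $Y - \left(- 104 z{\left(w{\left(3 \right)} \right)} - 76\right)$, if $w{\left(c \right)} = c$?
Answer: $-20841$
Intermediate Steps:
$Y = -20293$ ($Y = \frac{7 \left(80 \left(-109\right) + 23\right)}{3} = \frac{7 \left(-8720 + 23\right)}{3} = \frac{7}{3} \left(-8697\right) = -20293$)
$Y - \left(- 104 z{\left(w{\left(3 \right)} \right)} - 76\right) = -20293 - \left(\left(-104\right) \left(-6\right) - 76\right) = -20293 - \left(624 - 76\right) = -20293 - 548 = -20841$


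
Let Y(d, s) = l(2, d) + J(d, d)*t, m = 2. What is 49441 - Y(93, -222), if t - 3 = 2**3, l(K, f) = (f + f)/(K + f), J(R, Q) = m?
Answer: 4694619/95 ≈ 49417.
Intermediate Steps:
J(R, Q) = 2
l(K, f) = 2*f/(K + f) (l(K, f) = (2*f)/(K + f) = 2*f/(K + f))
t = 11 (t = 3 + 2**3 = 3 + 8 = 11)
Y(d, s) = 22 + 2*d/(2 + d) (Y(d, s) = 2*d/(2 + d) + 2*11 = 2*d/(2 + d) + 22 = 22 + 2*d/(2 + d))
49441 - Y(93, -222) = 49441 - 4*(11 + 6*93)/(2 + 93) = 49441 - 4*(11 + 558)/95 = 49441 - 4*569/95 = 49441 - 1*2276/95 = 49441 - 2276/95 = 4694619/95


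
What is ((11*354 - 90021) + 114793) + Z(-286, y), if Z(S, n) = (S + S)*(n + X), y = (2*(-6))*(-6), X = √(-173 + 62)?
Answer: -12518 - 572*I*√111 ≈ -12518.0 - 6026.4*I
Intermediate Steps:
X = I*√111 (X = √(-111) = I*√111 ≈ 10.536*I)
y = 72 (y = -12*(-6) = 72)
Z(S, n) = 2*S*(n + I*√111) (Z(S, n) = (S + S)*(n + I*√111) = (2*S)*(n + I*√111) = 2*S*(n + I*√111))
((11*354 - 90021) + 114793) + Z(-286, y) = ((11*354 - 90021) + 114793) + 2*(-286)*(72 + I*√111) = ((3894 - 90021) + 114793) + (-41184 - 572*I*√111) = (-86127 + 114793) + (-41184 - 572*I*√111) = 28666 + (-41184 - 572*I*√111) = -12518 - 572*I*√111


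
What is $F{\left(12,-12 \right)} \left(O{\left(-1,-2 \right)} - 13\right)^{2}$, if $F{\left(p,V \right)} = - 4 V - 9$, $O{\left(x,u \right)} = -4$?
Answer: $11271$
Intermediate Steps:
$F{\left(p,V \right)} = -9 - 4 V$
$F{\left(12,-12 \right)} \left(O{\left(-1,-2 \right)} - 13\right)^{2} = \left(-9 - -48\right) \left(-4 - 13\right)^{2} = \left(-9 + 48\right) \left(-17\right)^{2} = 39 \cdot 289 = 11271$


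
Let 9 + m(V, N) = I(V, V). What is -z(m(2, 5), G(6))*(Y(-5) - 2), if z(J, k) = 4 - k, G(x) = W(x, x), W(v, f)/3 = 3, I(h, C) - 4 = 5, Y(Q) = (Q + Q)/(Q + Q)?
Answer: -5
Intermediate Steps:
Y(Q) = 1 (Y(Q) = (2*Q)/((2*Q)) = (2*Q)*(1/(2*Q)) = 1)
I(h, C) = 9 (I(h, C) = 4 + 5 = 9)
W(v, f) = 9 (W(v, f) = 3*3 = 9)
G(x) = 9
m(V, N) = 0 (m(V, N) = -9 + 9 = 0)
-z(m(2, 5), G(6))*(Y(-5) - 2) = -(4 - 1*9)*(1 - 2) = -(4 - 9)*(-1) = -(-5)*(-1) = -1*5 = -5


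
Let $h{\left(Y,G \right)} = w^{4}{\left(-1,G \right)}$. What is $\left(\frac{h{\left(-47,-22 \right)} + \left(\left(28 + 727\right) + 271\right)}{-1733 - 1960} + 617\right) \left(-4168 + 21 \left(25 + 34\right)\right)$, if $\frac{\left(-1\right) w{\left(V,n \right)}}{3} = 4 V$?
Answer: $- \frac{2203407617}{1231} \approx -1.7899 \cdot 10^{6}$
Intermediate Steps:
$w{\left(V,n \right)} = - 12 V$ ($w{\left(V,n \right)} = - 3 \cdot 4 V = - 12 V$)
$h{\left(Y,G \right)} = 20736$ ($h{\left(Y,G \right)} = \left(\left(-12\right) \left(-1\right)\right)^{4} = 12^{4} = 20736$)
$\left(\frac{h{\left(-47,-22 \right)} + \left(\left(28 + 727\right) + 271\right)}{-1733 - 1960} + 617\right) \left(-4168 + 21 \left(25 + 34\right)\right) = \left(\frac{20736 + \left(\left(28 + 727\right) + 271\right)}{-1733 - 1960} + 617\right) \left(-4168 + 21 \left(25 + 34\right)\right) = \left(\frac{20736 + \left(755 + 271\right)}{-3693} + 617\right) \left(-4168 + 21 \cdot 59\right) = \left(\left(20736 + 1026\right) \left(- \frac{1}{3693}\right) + 617\right) \left(-4168 + 1239\right) = \left(21762 \left(- \frac{1}{3693}\right) + 617\right) \left(-2929\right) = \left(- \frac{7254}{1231} + 617\right) \left(-2929\right) = \frac{752273}{1231} \left(-2929\right) = - \frac{2203407617}{1231}$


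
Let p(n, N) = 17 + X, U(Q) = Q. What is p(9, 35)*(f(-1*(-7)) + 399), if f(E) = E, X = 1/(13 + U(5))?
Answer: 62321/9 ≈ 6924.6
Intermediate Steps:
X = 1/18 (X = 1/(13 + 5) = 1/18 ≈ 0.055556)
p(n, N) = 307/18 (p(n, N) = 17 + 1/18 = 307/18)
p(9, 35)*(f(-1*(-7)) + 399) = 307*(-1*(-7) + 399)/18 = 307*(7 + 399)/18 = (307/18)*406 = 62321/9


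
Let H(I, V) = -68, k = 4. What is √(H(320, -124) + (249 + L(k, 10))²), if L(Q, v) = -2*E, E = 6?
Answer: √56101 ≈ 236.86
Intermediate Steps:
L(Q, v) = -12 (L(Q, v) = -2*6 = -12)
√(H(320, -124) + (249 + L(k, 10))²) = √(-68 + (249 - 12)²) = √(-68 + 237²) = √(-68 + 56169) = √56101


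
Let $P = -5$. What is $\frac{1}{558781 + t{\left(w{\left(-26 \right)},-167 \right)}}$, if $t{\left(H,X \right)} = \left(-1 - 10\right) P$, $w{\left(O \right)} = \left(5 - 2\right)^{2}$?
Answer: $\frac{1}{558836} \approx 1.7894 \cdot 10^{-6}$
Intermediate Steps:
$w{\left(O \right)} = 9$ ($w{\left(O \right)} = 3^{2} = 9$)
$t{\left(H,X \right)} = 55$ ($t{\left(H,X \right)} = \left(-1 - 10\right) \left(-5\right) = \left(-11\right) \left(-5\right) = 55$)
$\frac{1}{558781 + t{\left(w{\left(-26 \right)},-167 \right)}} = \frac{1}{558781 + 55} = \frac{1}{558836}$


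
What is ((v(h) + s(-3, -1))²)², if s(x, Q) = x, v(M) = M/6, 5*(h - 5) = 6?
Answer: 12117361/810000 ≈ 14.960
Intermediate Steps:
h = 31/5 (h = 5 + (⅕)*6 = 5 + 6/5 = 31/5 ≈ 6.2000)
v(M) = M/6 (v(M) = M*(⅙) = M/6)
((v(h) + s(-3, -1))²)² = (((⅙)*(31/5) - 3)²)² = ((31/30 - 3)²)² = ((-59/30)²)² = (3481/900)² = 12117361/810000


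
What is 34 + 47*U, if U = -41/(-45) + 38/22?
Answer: 78212/495 ≈ 158.00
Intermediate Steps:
U = 1306/495 (U = -41*(-1/45) + 38*(1/22) = 41/45 + 19/11 = 1306/495 ≈ 2.6384)
34 + 47*U = 34 + 47*(1306/495) = 34 + 61382/495 = 78212/495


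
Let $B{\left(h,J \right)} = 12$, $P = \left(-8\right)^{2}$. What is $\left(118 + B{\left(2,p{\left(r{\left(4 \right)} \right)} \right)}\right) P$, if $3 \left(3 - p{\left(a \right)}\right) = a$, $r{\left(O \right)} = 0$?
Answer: $8320$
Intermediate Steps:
$p{\left(a \right)} = 3 - \frac{a}{3}$
$P = 64$
$\left(118 + B{\left(2,p{\left(r{\left(4 \right)} \right)} \right)}\right) P = \left(118 + 12\right) 64 = 130 \cdot 64 = 8320$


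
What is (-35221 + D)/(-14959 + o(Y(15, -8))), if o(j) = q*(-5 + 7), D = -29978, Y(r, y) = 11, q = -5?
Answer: 65199/14969 ≈ 4.3556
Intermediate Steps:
o(j) = -10 (o(j) = -5*(-5 + 7) = -5*2 = -10)
(-35221 + D)/(-14959 + o(Y(15, -8))) = (-35221 - 29978)/(-14959 - 10) = -65199/(-14969) = -65199*(-1/14969) = 65199/14969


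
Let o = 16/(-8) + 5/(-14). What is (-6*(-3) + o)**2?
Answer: 47961/196 ≈ 244.70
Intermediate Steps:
o = -33/14 (o = 16*(-1/8) + 5*(-1/14) = -2 - 5/14 = -33/14 ≈ -2.3571)
(-6*(-3) + o)**2 = (-6*(-3) - 33/14)**2 = (18 - 33/14)**2 = (219/14)**2 = 47961/196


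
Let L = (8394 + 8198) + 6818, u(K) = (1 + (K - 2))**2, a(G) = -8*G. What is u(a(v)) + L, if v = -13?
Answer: 34019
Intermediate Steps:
u(K) = (-1 + K)**2 (u(K) = (1 + (-2 + K))**2 = (-1 + K)**2)
L = 23410 (L = 16592 + 6818 = 23410)
u(a(v)) + L = (-1 - 8*(-13))**2 + 23410 = (-1 + 104)**2 + 23410 = 103**2 + 23410 = 10609 + 23410 = 34019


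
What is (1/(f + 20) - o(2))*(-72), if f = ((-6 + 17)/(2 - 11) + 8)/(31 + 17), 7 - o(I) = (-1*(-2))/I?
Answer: 3727728/8701 ≈ 428.43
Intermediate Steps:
o(I) = 7 - 2/I (o(I) = 7 - (-1*(-2))/I = 7 - 2/I)
f = 61/432 (f = (11/(-9) + 8)/48 = (11*(-1/9) + 8)*(1/48) = (-11/9 + 8)*(1/48) = (61/9)*(1/48) = 61/432 ≈ 0.14120)
(1/(f + 20) - o(2))*(-72) = (1/(61/432 + 20) - (7 - 2/2))*(-72) = (1/(8701/432) - (7 - 2*1/2))*(-72) = (432/8701 - (7 - 1))*(-72) = (432/8701 - 1*6)*(-72) = (432/8701 - 6)*(-72) = -51774/8701*(-72) = 3727728/8701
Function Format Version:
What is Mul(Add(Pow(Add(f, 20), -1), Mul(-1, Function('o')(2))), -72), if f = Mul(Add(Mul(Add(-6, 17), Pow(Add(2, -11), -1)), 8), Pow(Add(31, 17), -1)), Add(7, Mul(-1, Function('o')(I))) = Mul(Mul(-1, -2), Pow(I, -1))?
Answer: Rational(3727728, 8701) ≈ 428.43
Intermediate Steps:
Function('o')(I) = Add(7, Mul(-2, Pow(I, -1))) (Function('o')(I) = Add(7, Mul(-1, Mul(Mul(-1, -2), Pow(I, -1)))) = Add(7, Mul(-1, Mul(2, Pow(I, -1)))) = Add(7, Mul(-2, Pow(I, -1))))
f = Rational(61, 432) (f = Mul(Add(Mul(11, Pow(-9, -1)), 8), Pow(48, -1)) = Mul(Add(Mul(11, Rational(-1, 9)), 8), Rational(1, 48)) = Mul(Add(Rational(-11, 9), 8), Rational(1, 48)) = Mul(Rational(61, 9), Rational(1, 48)) = Rational(61, 432) ≈ 0.14120)
Mul(Add(Pow(Add(f, 20), -1), Mul(-1, Function('o')(2))), -72) = Mul(Add(Pow(Add(Rational(61, 432), 20), -1), Mul(-1, Add(7, Mul(-2, Pow(2, -1))))), -72) = Mul(Add(Pow(Rational(8701, 432), -1), Mul(-1, Add(7, Mul(-2, Rational(1, 2))))), -72) = Mul(Add(Rational(432, 8701), Mul(-1, Add(7, -1))), -72) = Mul(Add(Rational(432, 8701), Mul(-1, 6)), -72) = Mul(Add(Rational(432, 8701), -6), -72) = Mul(Rational(-51774, 8701), -72) = Rational(3727728, 8701)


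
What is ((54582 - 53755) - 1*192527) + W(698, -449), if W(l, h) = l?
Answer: -191002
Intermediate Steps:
((54582 - 53755) - 1*192527) + W(698, -449) = ((54582 - 53755) - 1*192527) + 698 = (827 - 192527) + 698 = -191700 + 698 = -191002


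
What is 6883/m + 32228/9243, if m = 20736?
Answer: 81322153/21295872 ≈ 3.8187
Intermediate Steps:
6883/m + 32228/9243 = 6883/20736 + 32228/9243 = 81322153/21295872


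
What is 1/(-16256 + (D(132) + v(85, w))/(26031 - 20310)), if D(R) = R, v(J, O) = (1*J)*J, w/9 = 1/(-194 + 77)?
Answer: -5721/92993219 ≈ -6.1521e-5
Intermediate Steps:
w = -1/13 (w = 9/(-194 + 77) = 9/(-117) = 9*(-1/117) = -1/13 ≈ -0.076923)
v(J, O) = J² (v(J, O) = J*J = J²)
1/(-16256 + (D(132) + v(85, w))/(26031 - 20310)) = 1/(-16256 + (132 + 85²)/(26031 - 20310)) = 1/(-16256 + (132 + 7225)/5721) = 1/(-16256 + 7357*(1/5721)) = 1/(-16256 + 7357/5721) = 1/(-92993219/5721) = -5721/92993219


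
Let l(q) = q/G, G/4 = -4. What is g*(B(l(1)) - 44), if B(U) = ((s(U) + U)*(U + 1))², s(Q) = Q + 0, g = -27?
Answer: 19458117/16384 ≈ 1187.6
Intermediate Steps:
G = -16 (G = 4*(-4) = -16)
s(Q) = Q
l(q) = -q/16 (l(q) = q/(-16) = q*(-1/16) = -q/16)
B(U) = 4*U²*(1 + U)² (B(U) = ((U + U)*(U + 1))² = ((2*U)*(1 + U))² = (2*U*(1 + U))² = 4*U²*(1 + U)²)
g*(B(l(1)) - 44) = -27*(4*(-1/16*1)²*(1 - 1/16*1)² - 44) = -27*(4*(-1/16)²*(1 - 1/16)² - 44) = -27*(4*(1/256)*(15/16)² - 44) = -27*(4*(1/256)*(225/256) - 44) = -27*(225/16384 - 44) = -27*(-720671/16384) = 19458117/16384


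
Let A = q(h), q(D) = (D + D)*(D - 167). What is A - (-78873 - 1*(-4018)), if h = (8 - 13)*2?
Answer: 78395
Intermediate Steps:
h = -10 (h = -5*2 = -10)
q(D) = 2*D*(-167 + D) (q(D) = (2*D)*(-167 + D) = 2*D*(-167 + D))
A = 3540 (A = 2*(-10)*(-167 - 10) = 2*(-10)*(-177) = 3540)
A - (-78873 - 1*(-4018)) = 3540 - (-78873 - 1*(-4018)) = 3540 - (-78873 + 4018) = 3540 - 1*(-74855) = 3540 + 74855 = 78395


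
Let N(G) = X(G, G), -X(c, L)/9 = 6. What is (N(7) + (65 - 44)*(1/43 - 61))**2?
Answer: 3292923456/1849 ≈ 1.7809e+6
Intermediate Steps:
X(c, L) = -54 (X(c, L) = -9*6 = -54)
N(G) = -54
(N(7) + (65 - 44)*(1/43 - 61))**2 = (-54 + (65 - 44)*(1/43 - 61))**2 = (-54 + 21*(1/43 - 61))**2 = (-54 + 21*(-2622/43))**2 = (-54 - 55062/43)**2 = (-57384/43)**2 = 3292923456/1849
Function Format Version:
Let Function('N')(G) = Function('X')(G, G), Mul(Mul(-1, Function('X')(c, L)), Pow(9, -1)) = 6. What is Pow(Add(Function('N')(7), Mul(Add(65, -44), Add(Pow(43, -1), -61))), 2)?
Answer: Rational(3292923456, 1849) ≈ 1.7809e+6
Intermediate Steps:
Function('X')(c, L) = -54 (Function('X')(c, L) = Mul(-9, 6) = -54)
Function('N')(G) = -54
Pow(Add(Function('N')(7), Mul(Add(65, -44), Add(Pow(43, -1), -61))), 2) = Pow(Add(-54, Mul(Add(65, -44), Add(Pow(43, -1), -61))), 2) = Pow(Add(-54, Mul(21, Add(Rational(1, 43), -61))), 2) = Pow(Add(-54, Mul(21, Rational(-2622, 43))), 2) = Pow(Add(-54, Rational(-55062, 43)), 2) = Pow(Rational(-57384, 43), 2) = Rational(3292923456, 1849)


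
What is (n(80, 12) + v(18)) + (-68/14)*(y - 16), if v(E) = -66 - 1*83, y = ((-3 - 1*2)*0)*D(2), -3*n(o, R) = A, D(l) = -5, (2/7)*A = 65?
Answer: -6179/42 ≈ -147.12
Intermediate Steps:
A = 455/2 (A = (7/2)*65 = 455/2 ≈ 227.50)
n(o, R) = -455/6 (n(o, R) = -1/3*455/2 = -455/6)
y = 0 (y = ((-3 - 1*2)*0)*(-5) = ((-3 - 2)*0)*(-5) = -5*0*(-5) = 0*(-5) = 0)
v(E) = -149 (v(E) = -66 - 83 = -149)
(n(80, 12) + v(18)) + (-68/14)*(y - 16) = (-455/6 - 149) + (-68/14)*(0 - 16) = -1349/6 - 68*1/14*(-16) = -1349/6 - 34/7*(-16) = -1349/6 + 544/7 = -6179/42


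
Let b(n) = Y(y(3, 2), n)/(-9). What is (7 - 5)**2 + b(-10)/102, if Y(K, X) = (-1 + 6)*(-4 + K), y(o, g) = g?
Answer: 1841/459 ≈ 4.0109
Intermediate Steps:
Y(K, X) = -20 + 5*K (Y(K, X) = 5*(-4 + K) = -20 + 5*K)
b(n) = 10/9 (b(n) = (-20 + 5*2)/(-9) = (-20 + 10)*(-1/9) = -10*(-1/9) = 10/9)
(7 - 5)**2 + b(-10)/102 = (7 - 5)**2 + (10/9)/102 = 2**2 + (1/102)*(10/9) = 4 + 5/459 = 1841/459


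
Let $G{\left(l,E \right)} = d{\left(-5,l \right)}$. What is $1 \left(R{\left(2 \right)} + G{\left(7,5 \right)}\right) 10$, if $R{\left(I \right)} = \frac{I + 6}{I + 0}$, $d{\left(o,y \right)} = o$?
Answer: $-10$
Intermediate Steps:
$R{\left(I \right)} = \frac{6 + I}{I}$
$G{\left(l,E \right)} = -5$
$1 \left(R{\left(2 \right)} + G{\left(7,5 \right)}\right) 10 = 1 \left(\frac{6 + 2}{2} - 5\right) 10 = 1 \left(\frac{1}{2} \cdot 8 - 5\right) 10 = 1 \left(4 - 5\right) 10 = 1 \left(\left(-1\right) 10\right) = 1 \left(-10\right) = -10$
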